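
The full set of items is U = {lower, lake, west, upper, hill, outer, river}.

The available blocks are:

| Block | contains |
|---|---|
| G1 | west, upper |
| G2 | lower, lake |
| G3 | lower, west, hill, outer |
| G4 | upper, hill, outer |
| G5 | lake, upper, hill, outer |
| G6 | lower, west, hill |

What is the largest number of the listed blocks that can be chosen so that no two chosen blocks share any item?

2

G2, G4 are pairwise disjoint (G2={lower,lake}; G4={upper,hill,outer}).
Every remaining block overlaps one of these, and no 3 of the listed blocks are pairwise disjoint, so 2 is the maximum.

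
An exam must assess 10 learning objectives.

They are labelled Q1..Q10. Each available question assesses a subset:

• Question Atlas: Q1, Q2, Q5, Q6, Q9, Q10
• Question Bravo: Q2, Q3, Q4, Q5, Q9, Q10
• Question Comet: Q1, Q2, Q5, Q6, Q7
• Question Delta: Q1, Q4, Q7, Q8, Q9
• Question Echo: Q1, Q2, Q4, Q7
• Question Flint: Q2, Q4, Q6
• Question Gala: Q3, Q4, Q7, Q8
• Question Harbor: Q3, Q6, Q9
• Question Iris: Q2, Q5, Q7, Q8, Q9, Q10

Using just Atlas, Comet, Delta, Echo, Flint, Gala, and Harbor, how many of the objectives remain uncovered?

0

Union of Atlas, Comet, Delta, Echo, Flint, Gala, Harbor = {Q1, Q2, Q3, Q4, Q5, Q6, Q7, Q8, Q9, Q10} — that's every objective, so 0 are uncovered.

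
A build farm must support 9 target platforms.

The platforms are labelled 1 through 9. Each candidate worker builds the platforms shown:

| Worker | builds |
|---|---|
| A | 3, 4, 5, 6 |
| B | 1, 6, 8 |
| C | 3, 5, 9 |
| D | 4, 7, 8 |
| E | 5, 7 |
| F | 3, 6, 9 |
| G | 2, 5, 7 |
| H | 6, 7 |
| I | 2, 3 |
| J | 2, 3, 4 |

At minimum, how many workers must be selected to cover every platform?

B and C and E and J together: B ∪ C ∪ E ∪ J = {1, 2, 3, 4, 5, 6, 7, 8, 9} — every platform is covered.
No 3 of the 10 workers cover everything (all 120 combinations miss at least one platform), so 4 is optimal.

4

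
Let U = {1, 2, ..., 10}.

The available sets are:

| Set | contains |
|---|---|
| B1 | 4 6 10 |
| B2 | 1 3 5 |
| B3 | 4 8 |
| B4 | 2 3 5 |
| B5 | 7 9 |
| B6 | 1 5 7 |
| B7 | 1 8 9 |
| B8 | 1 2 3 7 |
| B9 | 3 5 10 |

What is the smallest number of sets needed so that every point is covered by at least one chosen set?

B1, B4, B5, and B7 cover everything between them: the union {1, 2, 3, 4, 5, 6, 7, 8, 9, 10} is all of U.
No 3 of the 9 sets cover everything (all 84 combinations miss at least one point), so 4 is optimal.

4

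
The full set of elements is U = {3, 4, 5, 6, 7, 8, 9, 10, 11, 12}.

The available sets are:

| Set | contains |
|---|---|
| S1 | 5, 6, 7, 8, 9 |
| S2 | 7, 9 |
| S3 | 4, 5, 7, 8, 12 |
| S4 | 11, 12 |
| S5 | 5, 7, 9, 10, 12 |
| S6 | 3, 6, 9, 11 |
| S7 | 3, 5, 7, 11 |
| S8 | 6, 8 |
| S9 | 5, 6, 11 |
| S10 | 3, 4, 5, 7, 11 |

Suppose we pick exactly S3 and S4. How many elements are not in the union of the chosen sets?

Union of S3, S4 = {4, 5, 7, 8, 11, 12}.
Not covered: 3, 6, 9, 10 — 4 elements.

4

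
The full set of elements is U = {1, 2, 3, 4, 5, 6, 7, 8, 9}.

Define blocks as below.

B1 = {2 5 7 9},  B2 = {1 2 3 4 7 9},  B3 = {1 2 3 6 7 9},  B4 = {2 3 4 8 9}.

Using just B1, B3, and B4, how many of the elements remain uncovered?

0

Union of B1, B3, B4 = {1, 2, 3, 4, 5, 6, 7, 8, 9} — that's every element, so 0 are uncovered.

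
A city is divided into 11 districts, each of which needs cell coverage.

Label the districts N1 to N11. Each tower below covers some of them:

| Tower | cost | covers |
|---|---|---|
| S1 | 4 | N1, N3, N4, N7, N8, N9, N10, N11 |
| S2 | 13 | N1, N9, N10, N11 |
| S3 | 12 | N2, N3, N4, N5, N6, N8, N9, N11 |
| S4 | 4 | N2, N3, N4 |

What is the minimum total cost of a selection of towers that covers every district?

16

S1, S3 together cover every district (S1 ∪ S3 = {N1, N2, N3, N4, N5, N6, N7, N8, N9, N10, N11}); total cost 4 + 12 = 16.
No covering selection has total cost below 16.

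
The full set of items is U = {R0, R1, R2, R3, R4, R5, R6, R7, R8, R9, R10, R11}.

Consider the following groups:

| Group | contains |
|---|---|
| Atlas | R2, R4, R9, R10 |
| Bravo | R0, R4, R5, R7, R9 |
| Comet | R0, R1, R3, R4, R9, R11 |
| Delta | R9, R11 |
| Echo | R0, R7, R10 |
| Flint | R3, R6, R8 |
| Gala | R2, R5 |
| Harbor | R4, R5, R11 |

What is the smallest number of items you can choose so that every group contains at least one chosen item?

H = {R0, R3, R5, R9} meets every group (each contains at least one member of H), and |H| = 4.
The groups Delta, Echo, Flint, Gala are pairwise disjoint, so any hitting set needs a separate item for each — at least 4. Hence 4 is optimal.

4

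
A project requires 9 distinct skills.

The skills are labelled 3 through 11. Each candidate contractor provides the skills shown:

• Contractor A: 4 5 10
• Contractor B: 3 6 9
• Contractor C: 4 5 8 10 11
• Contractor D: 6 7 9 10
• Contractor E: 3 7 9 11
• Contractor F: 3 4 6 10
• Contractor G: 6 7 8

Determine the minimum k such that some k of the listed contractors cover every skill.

3

B and C and G together: B ∪ C ∪ G = {3, 4, 5, 6, 7, 8, 9, 10, 11} — every skill is covered.
No 2 of the 7 contractors cover everything (all 21 combinations miss at least one skill), so 3 is optimal.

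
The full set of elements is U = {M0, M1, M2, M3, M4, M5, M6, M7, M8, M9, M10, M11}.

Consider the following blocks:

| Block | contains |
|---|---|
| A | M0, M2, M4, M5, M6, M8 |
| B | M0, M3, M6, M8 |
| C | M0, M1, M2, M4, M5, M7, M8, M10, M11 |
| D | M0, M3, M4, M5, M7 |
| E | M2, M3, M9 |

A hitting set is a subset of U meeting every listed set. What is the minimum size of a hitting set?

2

The 2 elements {M0, M9} hit every block.
No single element lies in every block, so at least 2 are needed and 2 is optimal.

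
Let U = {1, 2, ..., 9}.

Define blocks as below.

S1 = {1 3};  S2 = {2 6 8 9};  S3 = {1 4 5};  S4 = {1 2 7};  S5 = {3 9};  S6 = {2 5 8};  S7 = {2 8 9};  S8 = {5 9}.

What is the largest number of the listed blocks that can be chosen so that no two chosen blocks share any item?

2

S1, S2 are pairwise disjoint (S1={1,3}; S2={2,6,8,9}).
Every remaining block overlaps one of these, and no 3 of the listed blocks are pairwise disjoint, so 2 is the maximum.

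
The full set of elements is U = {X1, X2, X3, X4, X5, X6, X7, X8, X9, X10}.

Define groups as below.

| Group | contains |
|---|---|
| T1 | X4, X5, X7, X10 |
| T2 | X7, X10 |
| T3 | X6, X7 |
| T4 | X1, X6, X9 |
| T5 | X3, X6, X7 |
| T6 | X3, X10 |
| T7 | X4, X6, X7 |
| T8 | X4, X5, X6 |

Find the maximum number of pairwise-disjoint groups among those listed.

T6, T8 are pairwise disjoint (T6={X3,X10}; T8={X4,X5,X6}).
Every remaining group overlaps one of these, and no 3 of the listed groups are pairwise disjoint, so 2 is the maximum.

2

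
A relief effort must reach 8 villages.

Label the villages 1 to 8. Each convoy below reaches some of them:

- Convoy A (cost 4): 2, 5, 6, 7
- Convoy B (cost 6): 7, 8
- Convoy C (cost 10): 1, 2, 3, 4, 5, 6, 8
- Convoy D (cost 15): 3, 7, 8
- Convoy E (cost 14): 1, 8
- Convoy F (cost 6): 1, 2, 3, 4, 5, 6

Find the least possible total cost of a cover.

B, F together cover every village (B ∪ F = {1, 2, 3, 4, 5, 6, 7, 8}); total cost 6 + 6 = 12.
The greedy pick A, F, B costs 16; no covering selection beats 12.

12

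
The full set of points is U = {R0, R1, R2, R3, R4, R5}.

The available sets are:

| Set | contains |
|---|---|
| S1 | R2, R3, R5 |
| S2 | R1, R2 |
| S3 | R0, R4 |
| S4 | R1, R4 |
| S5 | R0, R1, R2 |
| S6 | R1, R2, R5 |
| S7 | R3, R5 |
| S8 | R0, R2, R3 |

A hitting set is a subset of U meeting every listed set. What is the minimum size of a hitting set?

H = {R1, R3, R4} meets every set (each contains at least one member of H), and |H| = 3.
The sets S2, S3, S7 are pairwise disjoint, so any hitting set needs a separate point for each — at least 3. Hence 3 is optimal.

3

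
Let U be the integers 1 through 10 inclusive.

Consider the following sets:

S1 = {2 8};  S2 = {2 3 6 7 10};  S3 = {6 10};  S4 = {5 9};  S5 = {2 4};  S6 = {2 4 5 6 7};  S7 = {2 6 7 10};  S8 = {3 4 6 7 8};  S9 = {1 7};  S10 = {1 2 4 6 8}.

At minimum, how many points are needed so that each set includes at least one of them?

4

The 4 points {2, 5, 6, 7} hit every set.
The sets S3, S4, S5, S9 are pairwise disjoint, so any hitting set needs a separate point for each — at least 4. Hence 4 is optimal.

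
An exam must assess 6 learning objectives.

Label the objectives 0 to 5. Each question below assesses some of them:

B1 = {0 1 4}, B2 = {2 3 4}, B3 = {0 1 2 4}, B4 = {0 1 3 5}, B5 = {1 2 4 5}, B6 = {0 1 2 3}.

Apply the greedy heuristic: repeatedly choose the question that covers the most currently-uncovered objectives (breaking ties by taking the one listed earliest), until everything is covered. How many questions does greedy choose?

Greedy: pick B3 (covers 4 new) → pick B4 (covers 2 new). Total picks: 2.

2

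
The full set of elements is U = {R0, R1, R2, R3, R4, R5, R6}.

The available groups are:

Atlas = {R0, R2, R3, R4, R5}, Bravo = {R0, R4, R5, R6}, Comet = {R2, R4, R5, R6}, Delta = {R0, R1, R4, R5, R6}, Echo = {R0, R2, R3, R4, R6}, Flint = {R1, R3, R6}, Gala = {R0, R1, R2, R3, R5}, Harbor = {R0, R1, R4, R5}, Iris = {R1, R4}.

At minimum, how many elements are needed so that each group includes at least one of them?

2

Take H = {R1, R4}. Each listed group contains at least one of these, so H is a hitting set of size 2.
No single element lies in every group, so at least 2 are needed and 2 is optimal.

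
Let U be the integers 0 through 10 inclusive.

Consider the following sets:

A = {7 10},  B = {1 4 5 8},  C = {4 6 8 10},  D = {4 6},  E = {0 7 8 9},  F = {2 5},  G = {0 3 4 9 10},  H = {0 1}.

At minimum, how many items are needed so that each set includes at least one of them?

T = {0, 4, 5, 10} meets every set (each contains at least one member of T), and |T| = 4.
The sets A, D, F, H are pairwise disjoint, so any hitting set needs a separate item for each — at least 4. Hence 4 is optimal.

4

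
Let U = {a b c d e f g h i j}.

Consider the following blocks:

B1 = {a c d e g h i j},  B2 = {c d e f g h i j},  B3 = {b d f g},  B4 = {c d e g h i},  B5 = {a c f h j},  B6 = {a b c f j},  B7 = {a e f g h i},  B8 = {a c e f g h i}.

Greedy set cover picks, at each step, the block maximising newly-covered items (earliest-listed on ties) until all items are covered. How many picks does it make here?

2

Greedy: pick B1 (covers 8 new) → pick B3 (covers 2 new). Total picks: 2.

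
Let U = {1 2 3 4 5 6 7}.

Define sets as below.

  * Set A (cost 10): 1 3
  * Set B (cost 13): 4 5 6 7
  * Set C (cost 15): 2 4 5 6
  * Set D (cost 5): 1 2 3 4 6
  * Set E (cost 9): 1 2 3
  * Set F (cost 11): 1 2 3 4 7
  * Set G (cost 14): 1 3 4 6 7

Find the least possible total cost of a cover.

18

B, D together cover every element (B ∪ D = {1, 2, 3, 4, 5, 6, 7}); total cost 13 + 5 = 18.
No covering selection has total cost below 18.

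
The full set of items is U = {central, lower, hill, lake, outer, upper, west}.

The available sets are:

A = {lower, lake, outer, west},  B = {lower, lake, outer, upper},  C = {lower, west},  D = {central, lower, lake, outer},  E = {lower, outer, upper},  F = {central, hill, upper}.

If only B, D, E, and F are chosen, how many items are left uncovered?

Union of B, D, E, F = {central, lower, hill, lake, outer, upper}.
Not covered: west — 1 item.

1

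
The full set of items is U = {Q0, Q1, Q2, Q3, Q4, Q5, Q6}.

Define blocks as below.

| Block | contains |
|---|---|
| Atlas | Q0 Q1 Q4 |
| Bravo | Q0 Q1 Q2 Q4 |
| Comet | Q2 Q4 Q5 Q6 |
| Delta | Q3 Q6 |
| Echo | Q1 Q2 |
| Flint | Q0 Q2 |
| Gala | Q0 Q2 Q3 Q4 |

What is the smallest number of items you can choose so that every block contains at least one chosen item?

H = {Q1, Q2, Q3} meets every block (each contains at least one member of H), and |H| = 3.
No choice of 2 items meets every block, so 3 is the minimum.

3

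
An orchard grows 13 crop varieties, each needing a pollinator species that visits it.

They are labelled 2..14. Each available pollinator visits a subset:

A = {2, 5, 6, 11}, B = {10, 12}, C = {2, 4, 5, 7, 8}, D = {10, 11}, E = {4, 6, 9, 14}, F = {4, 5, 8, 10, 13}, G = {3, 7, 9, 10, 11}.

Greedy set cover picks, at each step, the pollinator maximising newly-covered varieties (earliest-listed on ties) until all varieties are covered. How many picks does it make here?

5

Greedy: pick C (covers 5 new) → pick G (covers 4 new) → pick E (covers 2 new) → pick B (covers 1 new) → pick F (covers 1 new). Total picks: 5.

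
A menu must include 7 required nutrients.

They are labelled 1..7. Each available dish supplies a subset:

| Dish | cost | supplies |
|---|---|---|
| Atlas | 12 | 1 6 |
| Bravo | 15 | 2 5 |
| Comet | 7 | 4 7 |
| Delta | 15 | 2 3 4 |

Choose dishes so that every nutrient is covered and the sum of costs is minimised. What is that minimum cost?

49

Atlas, Bravo, Comet, Delta together cover every nutrient (Atlas ∪ Bravo ∪ Comet ∪ Delta = {1, 2, 3, 4, 5, 6, 7}); total cost 12 + 15 + 7 + 15 = 49.
No covering selection has total cost below 49.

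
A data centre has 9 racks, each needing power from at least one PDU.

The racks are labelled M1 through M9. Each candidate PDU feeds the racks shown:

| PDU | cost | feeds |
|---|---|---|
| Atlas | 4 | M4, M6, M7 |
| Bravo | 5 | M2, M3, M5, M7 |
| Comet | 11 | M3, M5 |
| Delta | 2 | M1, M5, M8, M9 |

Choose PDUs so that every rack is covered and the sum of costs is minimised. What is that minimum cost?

11

Atlas, Bravo, Delta together cover every rack (Atlas ∪ Bravo ∪ Delta = {M1, M2, M3, M4, M5, M6, M7, M8, M9}); total cost 4 + 5 + 2 = 11.
No covering selection has total cost below 11.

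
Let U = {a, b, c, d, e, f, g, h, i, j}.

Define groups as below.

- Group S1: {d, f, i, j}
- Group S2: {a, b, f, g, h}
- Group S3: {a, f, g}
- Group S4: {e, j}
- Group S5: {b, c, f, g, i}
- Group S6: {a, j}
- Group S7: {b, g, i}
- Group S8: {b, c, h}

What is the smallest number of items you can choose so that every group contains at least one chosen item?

Take T = {b, f, j}. Each listed group contains at least one of these, so T is a hitting set of size 3.
The groups S3, S4, S8 are pairwise disjoint, so any hitting set needs a separate item for each — at least 3. Hence 3 is optimal.

3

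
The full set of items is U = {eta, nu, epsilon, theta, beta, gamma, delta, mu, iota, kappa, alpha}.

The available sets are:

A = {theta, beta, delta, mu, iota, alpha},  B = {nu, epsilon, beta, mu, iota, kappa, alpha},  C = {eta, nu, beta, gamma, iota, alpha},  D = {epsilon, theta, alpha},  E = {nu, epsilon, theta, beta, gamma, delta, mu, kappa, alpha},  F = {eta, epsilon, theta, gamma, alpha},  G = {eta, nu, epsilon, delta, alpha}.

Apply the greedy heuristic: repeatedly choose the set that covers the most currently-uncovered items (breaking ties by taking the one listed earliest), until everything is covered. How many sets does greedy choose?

2

Greedy: pick E (covers 9 new) → pick C (covers 2 new). Total picks: 2.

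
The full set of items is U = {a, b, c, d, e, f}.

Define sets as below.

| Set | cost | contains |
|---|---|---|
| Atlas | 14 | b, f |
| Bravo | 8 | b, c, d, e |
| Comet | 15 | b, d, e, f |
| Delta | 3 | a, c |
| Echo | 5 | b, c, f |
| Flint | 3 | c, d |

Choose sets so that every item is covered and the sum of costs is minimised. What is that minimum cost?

Bravo, Delta, Echo together cover every item (Bravo ∪ Delta ∪ Echo = {a, b, c, d, e, f}); total cost 8 + 3 + 5 = 16.
The greedy pick Delta, Echo, Flint, Bravo costs 19; no covering selection beats 16.

16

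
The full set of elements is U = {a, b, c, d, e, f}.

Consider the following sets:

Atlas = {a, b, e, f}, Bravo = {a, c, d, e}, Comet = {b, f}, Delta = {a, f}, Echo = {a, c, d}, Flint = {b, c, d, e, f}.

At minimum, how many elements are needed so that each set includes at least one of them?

The 2 elements {d, f} hit every set.
The sets Comet, Echo are pairwise disjoint, so any hitting set needs a separate element for each — at least 2. Hence 2 is optimal.

2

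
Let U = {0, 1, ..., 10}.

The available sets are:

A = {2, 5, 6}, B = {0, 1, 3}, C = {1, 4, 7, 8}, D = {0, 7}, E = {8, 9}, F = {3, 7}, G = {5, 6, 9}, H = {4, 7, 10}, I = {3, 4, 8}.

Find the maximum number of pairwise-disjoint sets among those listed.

4

A, B, E, H are pairwise disjoint (A={2,5,6}; B={0,1,3}; E={8,9}; H={4,7,10}).
Every remaining set overlaps one of these, and no 5 of the listed sets are pairwise disjoint, so 4 is the maximum.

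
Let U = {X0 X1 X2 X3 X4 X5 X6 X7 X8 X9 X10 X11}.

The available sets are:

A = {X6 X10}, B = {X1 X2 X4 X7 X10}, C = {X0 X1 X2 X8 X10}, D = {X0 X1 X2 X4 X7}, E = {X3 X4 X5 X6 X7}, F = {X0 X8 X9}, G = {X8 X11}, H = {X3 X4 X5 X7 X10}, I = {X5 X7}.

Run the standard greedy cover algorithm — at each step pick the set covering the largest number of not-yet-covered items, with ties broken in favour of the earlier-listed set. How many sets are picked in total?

Greedy: pick B (covers 5 new) → pick E (covers 3 new) → pick F (covers 3 new) → pick G (covers 1 new). Total picks: 4.

4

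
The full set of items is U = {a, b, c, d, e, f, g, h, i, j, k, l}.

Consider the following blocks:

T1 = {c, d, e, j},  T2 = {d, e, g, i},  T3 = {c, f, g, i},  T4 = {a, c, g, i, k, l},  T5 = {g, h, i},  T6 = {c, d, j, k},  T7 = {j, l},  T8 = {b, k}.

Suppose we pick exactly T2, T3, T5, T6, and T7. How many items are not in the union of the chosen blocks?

2

Union of T2, T3, T5, T6, T7 = {c, d, e, f, g, h, i, j, k, l}.
Not covered: a, b — 2 items.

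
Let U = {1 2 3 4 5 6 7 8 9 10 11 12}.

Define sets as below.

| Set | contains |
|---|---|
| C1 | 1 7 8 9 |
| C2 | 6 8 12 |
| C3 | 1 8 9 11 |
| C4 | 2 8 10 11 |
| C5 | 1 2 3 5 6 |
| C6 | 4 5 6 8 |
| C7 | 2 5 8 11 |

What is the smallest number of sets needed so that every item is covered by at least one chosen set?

5

C1, C2, C4, C5, and C6 cover everything between them: the union {1, 2, 3, 4, 5, 6, 7, 8, 9, 10, 11, 12} is all of U.
No 4 of the 7 sets cover everything (all 35 combinations miss at least one item), so 5 is optimal.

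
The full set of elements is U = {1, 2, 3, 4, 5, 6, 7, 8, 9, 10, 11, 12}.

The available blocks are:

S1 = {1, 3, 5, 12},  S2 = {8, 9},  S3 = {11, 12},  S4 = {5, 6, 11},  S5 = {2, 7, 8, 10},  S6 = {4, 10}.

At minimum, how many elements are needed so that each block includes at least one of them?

Take H = {4, 5, 8, 11}. Each listed block contains at least one of these, so H is a hitting set of size 4.
No choice of 3 elements meets every block, so 4 is the minimum.

4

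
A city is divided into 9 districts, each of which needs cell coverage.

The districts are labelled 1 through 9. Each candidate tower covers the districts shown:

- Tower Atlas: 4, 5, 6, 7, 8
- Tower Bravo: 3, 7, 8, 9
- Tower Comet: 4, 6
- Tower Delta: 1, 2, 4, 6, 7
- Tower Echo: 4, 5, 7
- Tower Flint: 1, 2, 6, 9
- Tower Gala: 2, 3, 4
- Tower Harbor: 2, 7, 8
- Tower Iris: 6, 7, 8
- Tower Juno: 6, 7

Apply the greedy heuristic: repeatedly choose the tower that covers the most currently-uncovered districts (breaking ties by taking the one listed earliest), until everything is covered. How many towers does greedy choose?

Greedy: pick Atlas (covers 5 new) → pick Flint (covers 3 new) → pick Bravo (covers 1 new). Total picks: 3.

3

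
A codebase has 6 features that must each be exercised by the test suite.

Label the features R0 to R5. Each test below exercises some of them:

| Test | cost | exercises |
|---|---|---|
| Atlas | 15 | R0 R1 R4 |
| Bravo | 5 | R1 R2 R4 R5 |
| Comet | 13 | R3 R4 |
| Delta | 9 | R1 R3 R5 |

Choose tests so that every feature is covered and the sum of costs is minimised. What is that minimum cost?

Atlas, Bravo, Delta together cover every feature (Atlas ∪ Bravo ∪ Delta = {R0, R1, R2, R3, R4, R5}); total cost 15 + 5 + 9 = 29.
No covering selection has total cost below 29.

29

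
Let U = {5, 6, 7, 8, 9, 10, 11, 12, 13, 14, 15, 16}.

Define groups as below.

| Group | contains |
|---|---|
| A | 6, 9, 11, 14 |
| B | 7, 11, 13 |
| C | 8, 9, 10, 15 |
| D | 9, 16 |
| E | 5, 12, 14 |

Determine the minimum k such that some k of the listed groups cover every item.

5

A and B and C and D and E together: A ∪ B ∪ C ∪ D ∪ E = {5, 6, 7, 8, 9, 10, 11, 12, 13, 14, 15, 16} — every item is covered.
Only D contains 16, so D is forced; the remaining 10 items need at least 4 more groups (each remaining group adds at most 3) — so at least 5 groups are needed, and 5 is optimal.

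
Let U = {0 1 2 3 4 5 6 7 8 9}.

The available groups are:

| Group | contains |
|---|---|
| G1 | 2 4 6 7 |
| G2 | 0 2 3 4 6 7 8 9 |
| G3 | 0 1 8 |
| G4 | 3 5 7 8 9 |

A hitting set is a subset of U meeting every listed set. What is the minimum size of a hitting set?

2

Take H = {2, 8}. Each listed group contains at least one of these, so H is a hitting set of size 2.
The groups G1, G3 are pairwise disjoint, so any hitting set needs a separate element for each — at least 2. Hence 2 is optimal.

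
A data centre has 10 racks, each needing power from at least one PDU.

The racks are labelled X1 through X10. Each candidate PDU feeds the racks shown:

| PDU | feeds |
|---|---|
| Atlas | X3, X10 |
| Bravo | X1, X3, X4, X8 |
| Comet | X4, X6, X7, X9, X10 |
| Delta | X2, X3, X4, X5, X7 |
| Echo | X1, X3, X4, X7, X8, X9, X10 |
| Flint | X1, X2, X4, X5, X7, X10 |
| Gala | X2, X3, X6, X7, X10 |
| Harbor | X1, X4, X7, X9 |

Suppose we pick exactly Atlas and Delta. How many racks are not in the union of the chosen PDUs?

Union of Atlas, Delta = {X2, X3, X4, X5, X7, X10}.
Not covered: X1, X6, X8, X9 — 4 racks.

4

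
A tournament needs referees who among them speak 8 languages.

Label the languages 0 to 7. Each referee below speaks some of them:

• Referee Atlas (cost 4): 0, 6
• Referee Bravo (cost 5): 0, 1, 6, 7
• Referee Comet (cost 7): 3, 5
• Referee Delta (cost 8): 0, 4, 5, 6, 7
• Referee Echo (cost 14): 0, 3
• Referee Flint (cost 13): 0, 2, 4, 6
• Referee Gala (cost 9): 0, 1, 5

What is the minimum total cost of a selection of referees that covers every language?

Bravo, Comet, Flint together cover every language (Bravo ∪ Comet ∪ Flint = {0, 1, 2, 3, 4, 5, 6, 7}); total cost 5 + 7 + 13 = 25.
No covering selection has total cost below 25.

25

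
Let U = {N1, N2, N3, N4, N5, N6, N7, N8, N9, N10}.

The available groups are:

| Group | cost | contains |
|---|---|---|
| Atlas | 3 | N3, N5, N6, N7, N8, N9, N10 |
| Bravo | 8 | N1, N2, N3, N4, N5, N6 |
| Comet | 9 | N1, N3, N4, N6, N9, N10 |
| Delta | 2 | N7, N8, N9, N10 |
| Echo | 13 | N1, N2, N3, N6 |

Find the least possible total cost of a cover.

10

Bravo, Delta together cover every point (Bravo ∪ Delta = {N1, N2, N3, N4, N5, N6, N7, N8, N9, N10}); total cost 8 + 2 = 10.
The greedy pick Atlas, Bravo costs 11; no covering selection beats 10.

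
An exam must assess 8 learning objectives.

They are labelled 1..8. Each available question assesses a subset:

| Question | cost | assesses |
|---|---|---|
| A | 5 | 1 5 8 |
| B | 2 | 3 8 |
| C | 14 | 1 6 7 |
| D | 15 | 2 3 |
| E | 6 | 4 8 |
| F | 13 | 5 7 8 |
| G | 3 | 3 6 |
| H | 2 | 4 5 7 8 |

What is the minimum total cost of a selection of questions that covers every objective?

25

A, D, G, H together cover every objective (A ∪ D ∪ G ∪ H = {1, 2, 3, 4, 5, 6, 7, 8}); total cost 5 + 15 + 3 + 2 = 25.
No covering selection has total cost below 25.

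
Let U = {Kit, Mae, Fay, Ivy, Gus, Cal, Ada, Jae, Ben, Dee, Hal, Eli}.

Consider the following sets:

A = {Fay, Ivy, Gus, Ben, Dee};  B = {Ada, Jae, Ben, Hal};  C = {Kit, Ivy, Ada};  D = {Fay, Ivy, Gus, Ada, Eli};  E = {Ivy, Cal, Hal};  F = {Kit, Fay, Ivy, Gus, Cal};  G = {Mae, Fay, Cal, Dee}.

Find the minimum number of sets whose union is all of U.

4

Take {B, C, D, G}. Their union is {Kit, Mae, Fay, Ivy, Gus, Cal, Ada, Jae, Ben, Dee, Hal, Eli}, which is all 12 elements.
Only D contains Eli, so D is forced; the remaining 7 elements need at least 3 more sets (each remaining set adds at most 3) — so at least 4 sets are needed, and 4 is optimal.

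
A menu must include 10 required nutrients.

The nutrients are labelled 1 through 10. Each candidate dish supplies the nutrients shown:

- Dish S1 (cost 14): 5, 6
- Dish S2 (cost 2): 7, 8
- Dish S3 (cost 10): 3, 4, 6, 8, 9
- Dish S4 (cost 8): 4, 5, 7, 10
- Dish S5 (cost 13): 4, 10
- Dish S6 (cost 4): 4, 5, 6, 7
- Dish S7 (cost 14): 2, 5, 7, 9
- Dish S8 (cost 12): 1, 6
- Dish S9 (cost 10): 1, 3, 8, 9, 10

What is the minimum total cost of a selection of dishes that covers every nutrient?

S6, S7, S9 together cover every nutrient (S6 ∪ S7 ∪ S9 = {1, 2, 3, 4, 5, 6, 7, 8, 9, 10}); total cost 4 + 14 + 10 = 28.
The greedy pick S2, S6, S9, S7 costs 30; no covering selection beats 28.

28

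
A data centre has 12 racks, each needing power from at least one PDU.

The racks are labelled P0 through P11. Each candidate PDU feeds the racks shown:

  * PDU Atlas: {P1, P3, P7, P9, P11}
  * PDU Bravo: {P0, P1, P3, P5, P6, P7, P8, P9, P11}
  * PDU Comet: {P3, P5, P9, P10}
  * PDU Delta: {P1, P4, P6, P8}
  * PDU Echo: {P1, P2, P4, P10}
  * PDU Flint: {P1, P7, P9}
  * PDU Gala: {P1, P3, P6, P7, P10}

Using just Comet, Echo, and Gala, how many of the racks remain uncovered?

3

Union of Comet, Echo, Gala = {P1, P2, P3, P4, P5, P6, P7, P9, P10}.
Not covered: P0, P8, P11 — 3 racks.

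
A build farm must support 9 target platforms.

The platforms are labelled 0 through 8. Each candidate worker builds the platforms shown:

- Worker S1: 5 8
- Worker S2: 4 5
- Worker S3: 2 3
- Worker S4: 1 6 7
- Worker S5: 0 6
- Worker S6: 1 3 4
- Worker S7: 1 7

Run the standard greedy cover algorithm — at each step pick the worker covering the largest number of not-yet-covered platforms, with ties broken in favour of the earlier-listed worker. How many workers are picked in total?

Greedy: pick S4 (covers 3 new) → pick S1 (covers 2 new) → pick S3 (covers 2 new) → pick S2 (covers 1 new) → pick S5 (covers 1 new). Total picks: 5.

5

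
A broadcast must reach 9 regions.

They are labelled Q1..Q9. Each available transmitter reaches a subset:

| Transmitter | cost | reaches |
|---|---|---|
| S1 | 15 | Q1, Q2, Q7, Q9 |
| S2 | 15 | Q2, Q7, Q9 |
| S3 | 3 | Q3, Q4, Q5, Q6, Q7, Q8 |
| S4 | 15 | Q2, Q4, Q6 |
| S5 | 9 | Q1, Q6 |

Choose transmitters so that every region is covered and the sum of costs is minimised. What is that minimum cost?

18

S1, S3 together cover every region (S1 ∪ S3 = {Q1, Q2, Q3, Q4, Q5, Q6, Q7, Q8, Q9}); total cost 15 + 3 = 18.
No covering selection has total cost below 18.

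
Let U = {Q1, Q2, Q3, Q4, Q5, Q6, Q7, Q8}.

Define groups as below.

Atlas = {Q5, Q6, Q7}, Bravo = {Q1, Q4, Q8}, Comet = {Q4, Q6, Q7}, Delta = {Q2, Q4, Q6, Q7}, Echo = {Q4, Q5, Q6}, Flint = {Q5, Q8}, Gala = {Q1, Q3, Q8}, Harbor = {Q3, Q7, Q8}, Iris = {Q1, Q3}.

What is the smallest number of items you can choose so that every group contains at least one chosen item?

Take H = {Q3, Q6, Q8}. Each listed group contains at least one of these, so H is a hitting set of size 3.
The groups Delta, Flint, Iris are pairwise disjoint, so any hitting set needs a separate item for each — at least 3. Hence 3 is optimal.

3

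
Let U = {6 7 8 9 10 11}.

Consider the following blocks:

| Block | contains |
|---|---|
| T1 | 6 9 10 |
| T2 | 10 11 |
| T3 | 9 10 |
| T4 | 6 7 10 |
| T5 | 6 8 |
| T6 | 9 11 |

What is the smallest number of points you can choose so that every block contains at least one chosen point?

3

The 3 points {6, 9, 10} hit every block.
No choice of 2 points meets every block, so 3 is the minimum.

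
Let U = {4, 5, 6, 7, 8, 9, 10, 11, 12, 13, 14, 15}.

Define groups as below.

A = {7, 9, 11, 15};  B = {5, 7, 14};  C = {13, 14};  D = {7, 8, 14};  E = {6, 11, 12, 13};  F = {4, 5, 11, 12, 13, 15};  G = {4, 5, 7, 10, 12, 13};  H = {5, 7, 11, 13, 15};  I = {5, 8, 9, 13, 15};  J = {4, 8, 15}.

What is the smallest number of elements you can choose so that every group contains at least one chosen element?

3

Take T = {13, 14, 15}. Each listed group contains at least one of these, so T is a hitting set of size 3.
The groups B, E, J are pairwise disjoint, so any hitting set needs a separate element for each — at least 3. Hence 3 is optimal.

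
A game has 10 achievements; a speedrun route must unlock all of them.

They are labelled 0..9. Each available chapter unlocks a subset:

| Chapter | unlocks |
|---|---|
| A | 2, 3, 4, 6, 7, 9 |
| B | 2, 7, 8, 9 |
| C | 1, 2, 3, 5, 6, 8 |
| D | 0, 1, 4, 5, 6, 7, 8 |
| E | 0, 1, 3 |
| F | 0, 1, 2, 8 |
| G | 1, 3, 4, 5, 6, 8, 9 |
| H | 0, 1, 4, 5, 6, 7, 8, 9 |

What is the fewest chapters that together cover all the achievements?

A and H together: A ∪ H = {0, 1, 2, 3, 4, 5, 6, 7, 8, 9} — every achievement is covered.
No single chapter has all 10 achievements (the largest, H, has 8), so 2 is optimal.

2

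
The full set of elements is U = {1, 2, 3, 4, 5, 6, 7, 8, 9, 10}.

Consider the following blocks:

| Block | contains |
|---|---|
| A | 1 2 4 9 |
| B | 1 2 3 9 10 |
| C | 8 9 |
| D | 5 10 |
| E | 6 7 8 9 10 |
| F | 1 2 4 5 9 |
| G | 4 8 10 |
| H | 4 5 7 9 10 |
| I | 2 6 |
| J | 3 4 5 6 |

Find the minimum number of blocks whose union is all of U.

E and F and J together: E ∪ F ∪ J = {1, 2, 3, 4, 5, 6, 7, 8, 9, 10} — every element is covered.
No 2 of the 10 blocks cover everything (all 45 combinations miss at least one element), so 3 is optimal.

3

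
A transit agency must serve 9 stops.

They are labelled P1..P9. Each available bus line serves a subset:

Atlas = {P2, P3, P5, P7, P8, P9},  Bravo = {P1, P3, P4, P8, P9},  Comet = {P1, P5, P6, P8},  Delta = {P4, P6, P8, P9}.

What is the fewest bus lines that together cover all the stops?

Atlas and Comet and Delta together: Atlas ∪ Comet ∪ Delta = {P1, P2, P3, P4, P5, P6, P7, P8, P9} — every stop is covered.
Only Atlas contains P2, so Atlas is forced; the remaining 3 stops need at least 2 more bus lines (each remaining bus line adds at most 2) — so at least 3 bus lines are needed, and 3 is optimal.

3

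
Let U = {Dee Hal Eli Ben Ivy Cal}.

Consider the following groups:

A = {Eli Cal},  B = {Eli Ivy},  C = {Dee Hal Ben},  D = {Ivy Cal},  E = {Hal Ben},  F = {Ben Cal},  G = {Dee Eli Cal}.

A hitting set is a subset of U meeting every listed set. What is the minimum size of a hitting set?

Take H = {Hal, Ivy, Cal}. Each listed group contains at least one of these, so H is a hitting set of size 3.
No choice of 2 points meets every group, so 3 is the minimum.

3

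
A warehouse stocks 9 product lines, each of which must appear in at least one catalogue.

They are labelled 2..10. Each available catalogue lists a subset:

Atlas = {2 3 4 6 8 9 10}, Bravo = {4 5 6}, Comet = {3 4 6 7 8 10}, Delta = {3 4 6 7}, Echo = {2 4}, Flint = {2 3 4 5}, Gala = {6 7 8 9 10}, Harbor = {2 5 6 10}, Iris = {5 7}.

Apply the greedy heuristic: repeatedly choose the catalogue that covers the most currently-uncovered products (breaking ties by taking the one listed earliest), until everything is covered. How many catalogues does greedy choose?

Greedy: pick Atlas (covers 7 new) → pick Iris (covers 2 new). Total picks: 2.

2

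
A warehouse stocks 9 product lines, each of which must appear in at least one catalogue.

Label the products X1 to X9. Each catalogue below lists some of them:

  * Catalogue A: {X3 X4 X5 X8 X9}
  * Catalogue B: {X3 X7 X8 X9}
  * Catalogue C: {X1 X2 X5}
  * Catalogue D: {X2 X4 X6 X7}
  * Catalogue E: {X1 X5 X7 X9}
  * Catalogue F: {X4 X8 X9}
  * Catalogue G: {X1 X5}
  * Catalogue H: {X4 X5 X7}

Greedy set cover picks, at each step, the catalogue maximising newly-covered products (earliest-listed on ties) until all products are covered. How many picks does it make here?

3

Greedy: pick A (covers 5 new) → pick D (covers 3 new) → pick C (covers 1 new). Total picks: 3.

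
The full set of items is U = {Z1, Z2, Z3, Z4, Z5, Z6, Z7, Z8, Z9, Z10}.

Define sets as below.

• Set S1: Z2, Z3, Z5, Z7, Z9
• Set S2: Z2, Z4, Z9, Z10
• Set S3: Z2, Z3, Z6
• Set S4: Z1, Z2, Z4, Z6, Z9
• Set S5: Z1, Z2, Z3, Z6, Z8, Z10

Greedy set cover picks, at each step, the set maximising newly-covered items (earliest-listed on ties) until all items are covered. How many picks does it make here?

3

Greedy: pick S5 (covers 6 new) → pick S1 (covers 3 new) → pick S2 (covers 1 new). Total picks: 3.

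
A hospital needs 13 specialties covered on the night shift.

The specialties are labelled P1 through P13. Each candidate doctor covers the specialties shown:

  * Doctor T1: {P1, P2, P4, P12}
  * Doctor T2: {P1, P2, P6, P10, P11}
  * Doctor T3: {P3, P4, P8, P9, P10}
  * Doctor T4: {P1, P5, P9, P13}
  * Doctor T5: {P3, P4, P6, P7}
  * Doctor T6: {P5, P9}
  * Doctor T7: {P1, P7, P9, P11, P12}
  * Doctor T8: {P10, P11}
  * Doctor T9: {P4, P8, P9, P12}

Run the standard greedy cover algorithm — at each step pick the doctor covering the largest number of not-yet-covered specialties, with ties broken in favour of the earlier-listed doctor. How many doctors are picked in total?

Greedy: pick T2 (covers 5 new) → pick T3 (covers 4 new) → pick T4 (covers 2 new) → pick T7 (covers 2 new). Total picks: 4.

4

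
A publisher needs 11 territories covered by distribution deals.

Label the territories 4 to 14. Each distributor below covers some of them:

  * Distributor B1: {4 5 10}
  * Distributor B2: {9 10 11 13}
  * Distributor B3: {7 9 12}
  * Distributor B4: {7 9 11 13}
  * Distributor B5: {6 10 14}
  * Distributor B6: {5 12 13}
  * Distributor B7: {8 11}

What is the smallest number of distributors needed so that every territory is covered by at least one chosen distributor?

5

B1 and B4 and B5 and B6 and B7 together: B1 ∪ B4 ∪ B5 ∪ B6 ∪ B7 = {4, 5, 6, 7, 8, 9, 10, 11, 12, 13, 14} — every territory is covered.
No 4 of the 7 distributors cover everything (all 35 combinations miss at least one territory), so 5 is optimal.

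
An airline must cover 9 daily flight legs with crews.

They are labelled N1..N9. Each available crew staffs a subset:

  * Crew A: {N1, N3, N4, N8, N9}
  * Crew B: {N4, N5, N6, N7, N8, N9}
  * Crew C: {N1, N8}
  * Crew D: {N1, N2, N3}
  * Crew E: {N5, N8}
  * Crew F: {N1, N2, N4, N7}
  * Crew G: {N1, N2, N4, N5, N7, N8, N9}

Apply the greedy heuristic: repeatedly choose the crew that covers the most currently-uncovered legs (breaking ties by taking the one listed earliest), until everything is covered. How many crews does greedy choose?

Greedy: pick G (covers 7 new) → pick A (covers 1 new) → pick B (covers 1 new). Total picks: 3.
(The true minimum cover uses only 2 crews, so greedy is not optimal here.)

3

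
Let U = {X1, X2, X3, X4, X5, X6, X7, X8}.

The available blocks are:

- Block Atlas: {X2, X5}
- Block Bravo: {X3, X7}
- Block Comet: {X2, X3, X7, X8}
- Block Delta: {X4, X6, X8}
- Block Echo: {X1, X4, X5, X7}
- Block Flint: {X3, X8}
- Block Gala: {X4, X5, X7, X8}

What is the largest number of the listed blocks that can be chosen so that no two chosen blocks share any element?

Atlas, Bravo, Delta are pairwise disjoint (Atlas={X2,X5}; Bravo={X3,X7}; Delta={X4,X6,X8}).
Every remaining block overlaps one of these, and no 4 of the listed blocks are pairwise disjoint, so 3 is the maximum.

3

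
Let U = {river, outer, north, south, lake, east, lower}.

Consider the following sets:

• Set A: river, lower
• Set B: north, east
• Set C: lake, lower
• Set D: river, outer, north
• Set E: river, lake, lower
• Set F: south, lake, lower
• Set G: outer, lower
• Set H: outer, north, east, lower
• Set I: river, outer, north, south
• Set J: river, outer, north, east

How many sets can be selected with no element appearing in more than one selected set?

B, E are pairwise disjoint (B={north,east}; E={river,lake,lower}).
Every remaining set overlaps one of these, and no 3 of the listed sets are pairwise disjoint, so 2 is the maximum.

2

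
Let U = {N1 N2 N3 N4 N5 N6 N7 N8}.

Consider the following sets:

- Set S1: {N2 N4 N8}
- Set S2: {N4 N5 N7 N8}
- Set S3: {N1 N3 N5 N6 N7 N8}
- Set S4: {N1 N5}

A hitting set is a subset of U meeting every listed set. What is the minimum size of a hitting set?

2

The 2 points {N2, N5} hit every set.
The sets S1, S4 are pairwise disjoint, so any hitting set needs a separate point for each — at least 2. Hence 2 is optimal.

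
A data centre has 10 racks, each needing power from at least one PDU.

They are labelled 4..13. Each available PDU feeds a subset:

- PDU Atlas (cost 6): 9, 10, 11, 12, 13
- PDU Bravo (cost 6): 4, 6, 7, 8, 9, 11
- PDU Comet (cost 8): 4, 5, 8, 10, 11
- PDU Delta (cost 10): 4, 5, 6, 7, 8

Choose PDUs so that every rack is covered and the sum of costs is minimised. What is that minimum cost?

16

Atlas, Delta together cover every rack (Atlas ∪ Delta = {4, 5, 6, 7, 8, 9, 10, 11, 12, 13}); total cost 6 + 10 = 16.
The greedy pick Bravo, Atlas, Comet costs 20; no covering selection beats 16.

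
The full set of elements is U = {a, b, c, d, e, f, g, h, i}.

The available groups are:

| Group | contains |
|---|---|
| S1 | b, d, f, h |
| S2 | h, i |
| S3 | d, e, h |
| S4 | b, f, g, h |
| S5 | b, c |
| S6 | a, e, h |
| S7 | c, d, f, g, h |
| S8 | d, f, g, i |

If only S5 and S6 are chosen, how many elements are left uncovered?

4

Union of S5, S6 = {a, b, c, e, h}.
Not covered: d, f, g, i — 4 elements.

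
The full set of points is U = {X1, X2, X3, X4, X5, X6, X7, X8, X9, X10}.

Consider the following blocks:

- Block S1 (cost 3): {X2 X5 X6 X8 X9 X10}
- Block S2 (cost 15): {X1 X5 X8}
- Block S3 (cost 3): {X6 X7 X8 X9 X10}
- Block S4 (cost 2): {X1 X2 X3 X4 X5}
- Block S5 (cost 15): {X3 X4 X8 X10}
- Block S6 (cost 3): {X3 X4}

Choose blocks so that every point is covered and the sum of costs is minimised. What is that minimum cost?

5

S3, S4 together cover every point (S3 ∪ S4 = {X1, X2, X3, X4, X5, X6, X7, X8, X9, X10}); total cost 3 + 2 = 5.
No covering selection has total cost below 5.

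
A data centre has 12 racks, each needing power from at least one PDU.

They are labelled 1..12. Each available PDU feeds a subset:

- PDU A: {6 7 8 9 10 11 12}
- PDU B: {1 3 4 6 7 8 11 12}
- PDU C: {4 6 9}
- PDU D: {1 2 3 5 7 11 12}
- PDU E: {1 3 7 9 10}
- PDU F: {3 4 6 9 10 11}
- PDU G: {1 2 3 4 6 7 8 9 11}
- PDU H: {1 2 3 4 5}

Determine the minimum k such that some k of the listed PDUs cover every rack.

Take {A, H}. Their union is {1, 2, 3, 4, 5, 6, 7, 8, 9, 10, 11, 12}, which is all 12 racks.
No single PDU has all 12 racks (the largest, G, has 9), so 2 is optimal.

2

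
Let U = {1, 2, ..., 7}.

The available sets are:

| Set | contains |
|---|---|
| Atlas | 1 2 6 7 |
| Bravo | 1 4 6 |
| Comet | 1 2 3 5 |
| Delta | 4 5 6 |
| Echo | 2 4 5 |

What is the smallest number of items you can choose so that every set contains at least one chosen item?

Take H = {2, 6}. Each listed set contains at least one of these, so H is a hitting set of size 2.
No single item lies in every set, so at least 2 are needed and 2 is optimal.

2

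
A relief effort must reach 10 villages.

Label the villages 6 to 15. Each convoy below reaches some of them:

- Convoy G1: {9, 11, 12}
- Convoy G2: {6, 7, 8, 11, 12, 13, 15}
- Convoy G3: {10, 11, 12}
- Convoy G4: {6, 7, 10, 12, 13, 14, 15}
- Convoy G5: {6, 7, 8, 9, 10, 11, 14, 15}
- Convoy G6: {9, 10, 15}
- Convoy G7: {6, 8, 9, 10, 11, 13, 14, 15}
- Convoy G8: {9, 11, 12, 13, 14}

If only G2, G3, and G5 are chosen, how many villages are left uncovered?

Union of G2, G3, G5 = {6, 7, 8, 9, 10, 11, 12, 13, 14, 15} — that's every village, so 0 are uncovered.

0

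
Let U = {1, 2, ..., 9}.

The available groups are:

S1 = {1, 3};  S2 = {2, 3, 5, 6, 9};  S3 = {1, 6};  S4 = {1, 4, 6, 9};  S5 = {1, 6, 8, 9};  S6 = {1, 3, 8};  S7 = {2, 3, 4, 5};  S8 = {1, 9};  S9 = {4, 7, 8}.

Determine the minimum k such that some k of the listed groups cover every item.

3

S2, S6, and S9 cover everything between them: the union {1, 2, 3, 4, 5, 6, 7, 8, 9} is all of U.
Only S9 contains 7, so S9 is forced; the remaining 6 items need at least 2 more groups (each remaining group adds at most 5) — so at least 3 groups are needed, and 3 is optimal.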